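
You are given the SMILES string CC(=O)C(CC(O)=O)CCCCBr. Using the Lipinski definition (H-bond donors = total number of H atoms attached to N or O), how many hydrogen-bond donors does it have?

Donors: find every N or O and count the H atoms it carries.
  atom 3 (O): bond orders sum to 2 → 0 H
  atom 7 (O): bond orders sum to 1 → 1 H
  atom 8 (O): bond orders sum to 2 → 0 H
Lipinski HBD = 1.

1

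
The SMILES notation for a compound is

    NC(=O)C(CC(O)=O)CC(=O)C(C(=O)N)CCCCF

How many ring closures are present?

In SMILES, each pair of matching ring-closure digits denotes one ring-closing bond; the number of such bonds equals the number of independent rings.
Ring-closure bonds here: 0.

0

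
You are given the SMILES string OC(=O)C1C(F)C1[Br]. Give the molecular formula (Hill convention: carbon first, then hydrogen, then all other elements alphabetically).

C4H4BrFO2

Walk through each heavy atom and fill implicit hydrogens from standard valence (C 4, N 3, O 2, S 2, halogen 1):
  atom 1: O, bond orders sum to 1 (valence 2) → 1 H
  atom 2: C, bond orders sum to 4 (valence 4) → 0 H
  atom 3: O, bond orders sum to 2 (valence 2) → 0 H
  atom 4: C, bond orders sum to 3 (valence 4) → 1 H
  atom 5: C, bond orders sum to 3 (valence 4) → 1 H
  atom 6: F (halogen, monovalent) → 0 H
  atom 7: C, bond orders sum to 3 (valence 4) → 1 H
  atom 8: Br with explicit H count 0
Totals → C:4, H:4, Br:1, F:1, O:2.
In Hill order: C4H4BrFO2.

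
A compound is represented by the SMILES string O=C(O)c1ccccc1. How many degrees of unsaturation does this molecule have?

5

Molecular formula: C7H6O2.
DoU = (2C + 2 + N − H − X) / 2, where X is the halogen count and O/S are ignored.
    = (2·7 + 2 + 0 − 6 − 0) / 2 = 10 / 2 = 5.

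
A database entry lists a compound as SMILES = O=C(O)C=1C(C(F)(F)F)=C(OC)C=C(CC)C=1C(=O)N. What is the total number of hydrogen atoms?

12

Walk through each heavy atom and fill implicit hydrogens from standard valence (C 4, N 3, O 2, S 2, halogen 1):
  atom 1: O, bond orders sum to 2 (valence 2) → 0 H
  atom 2: C, bond orders sum to 4 (valence 4) → 0 H
  atom 3: O, bond orders sum to 1 (valence 2) → 1 H
  atom 4: C, bond orders sum to 4 (valence 4) → 0 H
  atom 5: C, bond orders sum to 4 (valence 4) → 0 H
  atom 6: C, bond orders sum to 4 (valence 4) → 0 H
  atom 7: F (halogen, monovalent) → 0 H
  atom 8: F (halogen, monovalent) → 0 H
  atom 9: F (halogen, monovalent) → 0 H
  atom 10: C, bond orders sum to 4 (valence 4) → 0 H
  atom 11: O, bond orders sum to 2 (valence 2) → 0 H
  atom 12: C, bond orders sum to 1 (valence 4) → 3 H
  atom 13: C, bond orders sum to 3 (valence 4) → 1 H
  atom 14: C, bond orders sum to 4 (valence 4) → 0 H
  atom 15: C, bond orders sum to 2 (valence 4) → 2 H
  atom 16: C, bond orders sum to 1 (valence 4) → 3 H
  atom 17: C, bond orders sum to 4 (valence 4) → 0 H
  atom 18: C, bond orders sum to 4 (valence 4) → 0 H
  atom 19: O, bond orders sum to 2 (valence 2) → 0 H
  atom 20: N, bond orders sum to 1 (valence 3) → 2 H
Total hydrogens: 12.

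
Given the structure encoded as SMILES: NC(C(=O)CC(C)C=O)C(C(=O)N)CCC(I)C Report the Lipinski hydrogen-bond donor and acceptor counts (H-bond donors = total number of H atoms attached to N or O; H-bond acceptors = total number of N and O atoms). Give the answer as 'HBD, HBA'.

4, 5

Donors: find every N or O and count the H atoms it carries.
  atom 1 (N): bond orders sum to 1 → 2 H
  atom 4 (O): bond orders sum to 2 → 0 H
  atom 9 (O): bond orders sum to 2 → 0 H
  atom 12 (O): bond orders sum to 2 → 0 H
  atom 13 (N): bond orders sum to 1 → 2 H
Lipinski HBD = 4.
Acceptors: N atoms = 2, O atoms = 3 → HBA = 5.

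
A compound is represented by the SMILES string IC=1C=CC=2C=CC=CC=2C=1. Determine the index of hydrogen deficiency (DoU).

7

Molecular formula: C10H7I.
DoU = (2C + 2 + N − H − X) / 2, where X is the halogen count and O/S are ignored.
    = (2·10 + 2 + 0 − 7 − 1) / 2 = 14 / 2 = 7.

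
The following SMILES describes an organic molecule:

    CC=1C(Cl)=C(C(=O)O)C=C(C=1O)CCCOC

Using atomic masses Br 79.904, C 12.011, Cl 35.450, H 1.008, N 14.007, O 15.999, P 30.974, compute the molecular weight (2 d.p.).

258.70 g/mol

First, the molecular formula is C12H15ClO4 (counting implicit H from valence).
  C: 12 × 12.011 = 144.132
  Cl: 1 × 35.450 = 35.450
  H: 15 × 1.008 = 15.120
  O: 4 × 15.999 = 63.996
Sum: 12×12.011 + 1×35.450 + 15×1.008 + 4×15.999 = 258.698 → 258.70 g/mol.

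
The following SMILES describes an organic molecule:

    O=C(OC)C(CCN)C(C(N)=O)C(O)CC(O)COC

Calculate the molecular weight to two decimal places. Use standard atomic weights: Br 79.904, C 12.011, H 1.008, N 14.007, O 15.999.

First, the molecular formula is C12H24N2O6 (counting implicit H from valence).
  C: 12 × 12.011 = 144.132
  H: 24 × 1.008 = 24.192
  N: 2 × 14.007 = 28.014
  O: 6 × 15.999 = 95.994
Sum: 12×12.011 + 24×1.008 + 2×14.007 + 6×15.999 = 292.332 → 292.33 g/mol.

292.33 g/mol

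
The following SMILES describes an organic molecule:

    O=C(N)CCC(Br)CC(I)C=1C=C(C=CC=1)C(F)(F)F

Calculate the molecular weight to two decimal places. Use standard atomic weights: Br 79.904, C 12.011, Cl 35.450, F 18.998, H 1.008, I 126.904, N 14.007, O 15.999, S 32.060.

464.06 g/mol

First, the molecular formula is C13H14BrF3INO (counting implicit H from valence).
  Br: 1 × 79.904 = 79.904
  C: 13 × 12.011 = 156.143
  F: 3 × 18.998 = 56.994
  H: 14 × 1.008 = 14.112
  I: 1 × 126.904 = 126.904
  N: 1 × 14.007 = 14.007
  O: 1 × 15.999 = 15.999
Sum: 1×79.904 + 13×12.011 + 3×18.998 + 14×1.008 + 1×126.904 + 1×14.007 + 1×15.999 = 464.063 → 464.06 g/mol.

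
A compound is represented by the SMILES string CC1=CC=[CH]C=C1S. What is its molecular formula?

C7H8S

Walk through each heavy atom and fill implicit hydrogens from standard valence (C 4, N 3, O 2, S 2, halogen 1):
  atom 1: C, bond orders sum to 1 (valence 4) → 3 H
  atom 2: C, bond orders sum to 4 (valence 4) → 0 H
  atom 3: C, bond orders sum to 3 (valence 4) → 1 H
  atom 4: C, bond orders sum to 3 (valence 4) → 1 H
  atom 5: C with explicit H count 1
  atom 6: C, bond orders sum to 3 (valence 4) → 1 H
  atom 7: C, bond orders sum to 4 (valence 4) → 0 H
  atom 8: S, bond orders sum to 1 (valence 2) → 1 H
Totals → C:7, H:8, S:1.
In Hill order: C7H8S.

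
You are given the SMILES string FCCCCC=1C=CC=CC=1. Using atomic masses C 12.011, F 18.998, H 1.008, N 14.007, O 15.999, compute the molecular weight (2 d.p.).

First, the molecular formula is C10H13F (counting implicit H from valence).
  C: 10 × 12.011 = 120.110
  F: 1 × 18.998 = 18.998
  H: 13 × 1.008 = 13.104
Sum: 10×12.011 + 1×18.998 + 13×1.008 = 152.212 → 152.21 g/mol.

152.21 g/mol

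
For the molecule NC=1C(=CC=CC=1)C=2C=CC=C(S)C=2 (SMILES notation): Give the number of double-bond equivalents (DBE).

Degree of unsaturation = (number of rings) + (number of π bonds).
Ring closures in the SMILES: 2.
π bonds: 6 double bonds (each 1 DoU) → 6 DoU from unsaturation.
Total DoU = 2 + 6 = 8.

8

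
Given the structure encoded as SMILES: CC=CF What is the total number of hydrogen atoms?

5

Walk through each heavy atom and fill implicit hydrogens from standard valence (C 4, N 3, O 2, S 2, halogen 1):
  atom 1: C, bond orders sum to 1 (valence 4) → 3 H
  atom 2: C, bond orders sum to 3 (valence 4) → 1 H
  atom 3: C, bond orders sum to 3 (valence 4) → 1 H
  atom 4: F (halogen, monovalent) → 0 H
Total hydrogens: 5.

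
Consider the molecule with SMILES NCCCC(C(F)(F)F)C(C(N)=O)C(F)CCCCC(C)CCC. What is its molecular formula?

Walk through each heavy atom and fill implicit hydrogens from standard valence (C 4, N 3, O 2, S 2, halogen 1):
  atom 1: N, bond orders sum to 1 (valence 3) → 2 H
  atom 2: C, bond orders sum to 2 (valence 4) → 2 H
  atom 3: C, bond orders sum to 2 (valence 4) → 2 H
  atom 4: C, bond orders sum to 2 (valence 4) → 2 H
  atom 5: C, bond orders sum to 3 (valence 4) → 1 H
  atom 6: C, bond orders sum to 4 (valence 4) → 0 H
  atom 7: F (halogen, monovalent) → 0 H
  atom 8: F (halogen, monovalent) → 0 H
  atom 9: F (halogen, monovalent) → 0 H
  atom 10: C, bond orders sum to 3 (valence 4) → 1 H
  atom 11: C, bond orders sum to 4 (valence 4) → 0 H
  atom 12: N, bond orders sum to 1 (valence 3) → 2 H
  atom 13: O, bond orders sum to 2 (valence 2) → 0 H
  atom 14: C, bond orders sum to 3 (valence 4) → 1 H
  atom 15: F (halogen, monovalent) → 0 H
  atom 16: C, bond orders sum to 2 (valence 4) → 2 H
  atom 17: C, bond orders sum to 2 (valence 4) → 2 H
  atom 18: C, bond orders sum to 2 (valence 4) → 2 H
  atom 19: C, bond orders sum to 2 (valence 4) → 2 H
  atom 20: C, bond orders sum to 3 (valence 4) → 1 H
  atom 21: C, bond orders sum to 1 (valence 4) → 3 H
  atom 22: C, bond orders sum to 2 (valence 4) → 2 H
  atom 23: C, bond orders sum to 2 (valence 4) → 2 H
  atom 24: C, bond orders sum to 1 (valence 4) → 3 H
Totals → C:17, H:32, F:4, N:2, O:1.
In Hill order: C17H32F4N2O.

C17H32F4N2O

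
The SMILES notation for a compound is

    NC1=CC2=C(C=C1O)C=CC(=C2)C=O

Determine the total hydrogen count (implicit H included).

9

Walk through each heavy atom and fill implicit hydrogens from standard valence (C 4, N 3, O 2, S 2, halogen 1):
  atom 1: N, bond orders sum to 1 (valence 3) → 2 H
  atom 2: C, bond orders sum to 4 (valence 4) → 0 H
  atom 3: C, bond orders sum to 3 (valence 4) → 1 H
  atom 4: C, bond orders sum to 4 (valence 4) → 0 H
  atom 5: C, bond orders sum to 4 (valence 4) → 0 H
  atom 6: C, bond orders sum to 3 (valence 4) → 1 H
  atom 7: C, bond orders sum to 4 (valence 4) → 0 H
  atom 8: O, bond orders sum to 1 (valence 2) → 1 H
  atom 9: C, bond orders sum to 3 (valence 4) → 1 H
  atom 10: C, bond orders sum to 3 (valence 4) → 1 H
  atom 11: C, bond orders sum to 4 (valence 4) → 0 H
  atom 12: C, bond orders sum to 3 (valence 4) → 1 H
  atom 13: C, bond orders sum to 3 (valence 4) → 1 H
  atom 14: O, bond orders sum to 2 (valence 2) → 0 H
Total hydrogens: 9.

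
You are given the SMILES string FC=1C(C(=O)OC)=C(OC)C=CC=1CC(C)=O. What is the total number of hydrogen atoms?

Walk through each heavy atom and fill implicit hydrogens from standard valence (C 4, N 3, O 2, S 2, halogen 1):
  atom 1: F (halogen, monovalent) → 0 H
  atom 2: C, bond orders sum to 4 (valence 4) → 0 H
  atom 3: C, bond orders sum to 4 (valence 4) → 0 H
  atom 4: C, bond orders sum to 4 (valence 4) → 0 H
  atom 5: O, bond orders sum to 2 (valence 2) → 0 H
  atom 6: O, bond orders sum to 2 (valence 2) → 0 H
  atom 7: C, bond orders sum to 1 (valence 4) → 3 H
  atom 8: C, bond orders sum to 4 (valence 4) → 0 H
  atom 9: O, bond orders sum to 2 (valence 2) → 0 H
  atom 10: C, bond orders sum to 1 (valence 4) → 3 H
  atom 11: C, bond orders sum to 3 (valence 4) → 1 H
  atom 12: C, bond orders sum to 3 (valence 4) → 1 H
  atom 13: C, bond orders sum to 4 (valence 4) → 0 H
  atom 14: C, bond orders sum to 2 (valence 4) → 2 H
  atom 15: C, bond orders sum to 4 (valence 4) → 0 H
  atom 16: C, bond orders sum to 1 (valence 4) → 3 H
  atom 17: O, bond orders sum to 2 (valence 2) → 0 H
Total hydrogens: 13.

13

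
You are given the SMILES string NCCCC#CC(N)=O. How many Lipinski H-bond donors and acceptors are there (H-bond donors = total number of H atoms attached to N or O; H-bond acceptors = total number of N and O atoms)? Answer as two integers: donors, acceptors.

4, 3

Donors: find every N or O and count the H atoms it carries.
  atom 1 (N): bond orders sum to 1 → 2 H
  atom 8 (N): bond orders sum to 1 → 2 H
  atom 9 (O): bond orders sum to 2 → 0 H
Lipinski HBD = 4.
Acceptors: N atoms = 2, O atoms = 1 → HBA = 3.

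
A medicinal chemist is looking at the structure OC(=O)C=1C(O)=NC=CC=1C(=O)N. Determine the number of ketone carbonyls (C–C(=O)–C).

0

Scan the SMILES for the ketone motif — none present.
Groups that are present: 1 amide, 1 carboxylic acid, 1 hydroxyl.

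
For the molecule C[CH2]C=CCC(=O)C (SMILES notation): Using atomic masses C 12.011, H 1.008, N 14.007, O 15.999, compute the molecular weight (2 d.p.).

112.17 g/mol

First, the molecular formula is C7H12O (counting implicit H from valence).
  C: 7 × 12.011 = 84.077
  H: 12 × 1.008 = 12.096
  O: 1 × 15.999 = 15.999
Sum: 7×12.011 + 12×1.008 + 1×15.999 = 112.172 → 112.17 g/mol.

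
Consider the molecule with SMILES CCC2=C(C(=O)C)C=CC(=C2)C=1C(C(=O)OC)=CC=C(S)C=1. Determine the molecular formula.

C18H18O3S

Walk through each heavy atom and fill implicit hydrogens from standard valence (C 4, N 3, O 2, S 2, halogen 1):
  atom 1: C, bond orders sum to 1 (valence 4) → 3 H
  atom 2: C, bond orders sum to 2 (valence 4) → 2 H
  atom 3: C, bond orders sum to 4 (valence 4) → 0 H
  atom 4: C, bond orders sum to 4 (valence 4) → 0 H
  atom 5: C, bond orders sum to 4 (valence 4) → 0 H
  atom 6: O, bond orders sum to 2 (valence 2) → 0 H
  atom 7: C, bond orders sum to 1 (valence 4) → 3 H
  atom 8: C, bond orders sum to 3 (valence 4) → 1 H
  atom 9: C, bond orders sum to 3 (valence 4) → 1 H
  atom 10: C, bond orders sum to 4 (valence 4) → 0 H
  atom 11: C, bond orders sum to 3 (valence 4) → 1 H
  atom 12: C, bond orders sum to 4 (valence 4) → 0 H
  atom 13: C, bond orders sum to 4 (valence 4) → 0 H
  atom 14: C, bond orders sum to 4 (valence 4) → 0 H
  atom 15: O, bond orders sum to 2 (valence 2) → 0 H
  atom 16: O, bond orders sum to 2 (valence 2) → 0 H
  atom 17: C, bond orders sum to 1 (valence 4) → 3 H
  atom 18: C, bond orders sum to 3 (valence 4) → 1 H
  atom 19: C, bond orders sum to 3 (valence 4) → 1 H
  atom 20: C, bond orders sum to 4 (valence 4) → 0 H
  atom 21: S, bond orders sum to 1 (valence 2) → 1 H
  atom 22: C, bond orders sum to 3 (valence 4) → 1 H
Totals → C:18, H:18, O:3, S:1.
In Hill order: C18H18O3S.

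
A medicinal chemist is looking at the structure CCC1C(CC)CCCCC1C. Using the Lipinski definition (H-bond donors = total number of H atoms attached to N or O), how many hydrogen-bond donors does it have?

0

Donors: find every N or O and count the H atoms it carries.
  (no N or O atoms present)
Lipinski HBD = 0.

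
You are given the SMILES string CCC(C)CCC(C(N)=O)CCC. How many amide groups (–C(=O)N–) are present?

1

The amide motif appears at heavy-atom position 8 in the SMILES.
Amide count: 1.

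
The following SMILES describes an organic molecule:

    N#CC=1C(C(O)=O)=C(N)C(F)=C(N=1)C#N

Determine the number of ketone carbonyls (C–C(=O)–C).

0

Scan the SMILES for the ketone motif — none present.
Groups that are present: 1 carboxylic acid, 2 nitrile, 1 primary amine.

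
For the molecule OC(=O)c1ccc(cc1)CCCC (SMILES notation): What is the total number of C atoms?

Count every carbon token in the SMILES (each C, including those in ring-closure positions and inside branches).
Carbon count: 11.

11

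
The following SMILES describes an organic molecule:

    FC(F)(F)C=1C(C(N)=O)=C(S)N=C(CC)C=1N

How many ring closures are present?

1

In SMILES, each pair of matching ring-closure digits denotes one ring-closing bond; the number of such bonds equals the number of independent rings.
Ring-closure bonds here: 1.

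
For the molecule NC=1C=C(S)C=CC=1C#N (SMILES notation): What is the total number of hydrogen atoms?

Walk through each heavy atom and fill implicit hydrogens from standard valence (C 4, N 3, O 2, S 2, halogen 1):
  atom 1: N, bond orders sum to 1 (valence 3) → 2 H
  atom 2: C, bond orders sum to 4 (valence 4) → 0 H
  atom 3: C, bond orders sum to 3 (valence 4) → 1 H
  atom 4: C, bond orders sum to 4 (valence 4) → 0 H
  atom 5: S, bond orders sum to 1 (valence 2) → 1 H
  atom 6: C, bond orders sum to 3 (valence 4) → 1 H
  atom 7: C, bond orders sum to 3 (valence 4) → 1 H
  atom 8: C, bond orders sum to 4 (valence 4) → 0 H
  atom 9: C, bond orders sum to 4 (valence 4) → 0 H
  atom 10: N, bond orders sum to 3 (valence 3) → 0 H
Total hydrogens: 6.

6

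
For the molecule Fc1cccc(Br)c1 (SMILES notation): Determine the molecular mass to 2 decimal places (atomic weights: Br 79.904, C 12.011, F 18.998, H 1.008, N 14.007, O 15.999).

175.00 g/mol

First, the molecular formula is C6H4BrF (counting implicit H from valence).
  Br: 1 × 79.904 = 79.904
  C: 6 × 12.011 = 72.066
  F: 1 × 18.998 = 18.998
  H: 4 × 1.008 = 4.032
Sum: 1×79.904 + 6×12.011 + 1×18.998 + 4×1.008 = 175.000 → 175.00 g/mol.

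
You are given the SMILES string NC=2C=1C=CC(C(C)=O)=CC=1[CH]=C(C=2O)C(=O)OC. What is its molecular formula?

Walk through each heavy atom and fill implicit hydrogens from standard valence (C 4, N 3, O 2, S 2, halogen 1):
  atom 1: N, bond orders sum to 1 (valence 3) → 2 H
  atom 2: C, bond orders sum to 4 (valence 4) → 0 H
  atom 3: C, bond orders sum to 4 (valence 4) → 0 H
  atom 4: C, bond orders sum to 3 (valence 4) → 1 H
  atom 5: C, bond orders sum to 3 (valence 4) → 1 H
  atom 6: C, bond orders sum to 4 (valence 4) → 0 H
  atom 7: C, bond orders sum to 4 (valence 4) → 0 H
  atom 8: C, bond orders sum to 1 (valence 4) → 3 H
  atom 9: O, bond orders sum to 2 (valence 2) → 0 H
  atom 10: C, bond orders sum to 3 (valence 4) → 1 H
  atom 11: C, bond orders sum to 4 (valence 4) → 0 H
  atom 12: C with explicit H count 1
  atom 13: C, bond orders sum to 4 (valence 4) → 0 H
  atom 14: C, bond orders sum to 4 (valence 4) → 0 H
  atom 15: O, bond orders sum to 1 (valence 2) → 1 H
  atom 16: C, bond orders sum to 4 (valence 4) → 0 H
  atom 17: O, bond orders sum to 2 (valence 2) → 0 H
  atom 18: O, bond orders sum to 2 (valence 2) → 0 H
  atom 19: C, bond orders sum to 1 (valence 4) → 3 H
Totals → C:14, H:13, N:1, O:4.

C14H13NO4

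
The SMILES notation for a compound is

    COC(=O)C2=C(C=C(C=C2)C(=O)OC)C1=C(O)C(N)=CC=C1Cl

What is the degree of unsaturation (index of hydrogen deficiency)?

10

Degree of unsaturation = (number of rings) + (number of π bonds).
Ring closures in the SMILES: 2.
π bonds: 8 double bonds (each 1 DoU) → 8 DoU from unsaturation.
Total DoU = 2 + 8 = 10.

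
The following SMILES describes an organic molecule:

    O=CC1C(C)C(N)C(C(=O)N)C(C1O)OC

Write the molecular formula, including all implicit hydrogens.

Walk through each heavy atom and fill implicit hydrogens from standard valence (C 4, N 3, O 2, S 2, halogen 1):
  atom 1: O, bond orders sum to 2 (valence 2) → 0 H
  atom 2: C, bond orders sum to 3 (valence 4) → 1 H
  atom 3: C, bond orders sum to 3 (valence 4) → 1 H
  atom 4: C, bond orders sum to 3 (valence 4) → 1 H
  atom 5: C, bond orders sum to 1 (valence 4) → 3 H
  atom 6: C, bond orders sum to 3 (valence 4) → 1 H
  atom 7: N, bond orders sum to 1 (valence 3) → 2 H
  atom 8: C, bond orders sum to 3 (valence 4) → 1 H
  atom 9: C, bond orders sum to 4 (valence 4) → 0 H
  atom 10: O, bond orders sum to 2 (valence 2) → 0 H
  atom 11: N, bond orders sum to 1 (valence 3) → 2 H
  atom 12: C, bond orders sum to 3 (valence 4) → 1 H
  atom 13: C, bond orders sum to 3 (valence 4) → 1 H
  atom 14: O, bond orders sum to 1 (valence 2) → 1 H
  atom 15: O, bond orders sum to 2 (valence 2) → 0 H
  atom 16: C, bond orders sum to 1 (valence 4) → 3 H
Totals → C:10, H:18, N:2, O:4.
In Hill order: C10H18N2O4.

C10H18N2O4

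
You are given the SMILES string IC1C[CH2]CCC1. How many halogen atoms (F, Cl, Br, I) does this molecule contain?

Halogen atoms appear at heavy-atom position 1 (1×I).
Halogen count: 1.

1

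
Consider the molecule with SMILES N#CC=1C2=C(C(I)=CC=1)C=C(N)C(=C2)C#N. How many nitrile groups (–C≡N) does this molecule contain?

The nitrile motif appears at heavy-atom positions 2, 15 in the SMILES.
Other groups present: 1 primary amine.
Nitrile count: 2.

2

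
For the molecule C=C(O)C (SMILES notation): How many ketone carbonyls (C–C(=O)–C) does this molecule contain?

Scan the SMILES for the ketone motif — none present.
Groups that are present: 1 alkene, 1 hydroxyl.

0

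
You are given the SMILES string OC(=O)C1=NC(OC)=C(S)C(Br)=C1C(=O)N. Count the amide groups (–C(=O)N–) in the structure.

The amide motif appears at heavy-atom position 14 in the SMILES.
Other groups present: 1 carboxylic acid, 1 ether, 1 thiol.
Amide count: 1.

1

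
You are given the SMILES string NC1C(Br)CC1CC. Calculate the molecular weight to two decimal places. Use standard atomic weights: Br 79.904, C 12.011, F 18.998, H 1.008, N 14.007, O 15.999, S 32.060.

First, the molecular formula is C6H12BrN (counting implicit H from valence).
  Br: 1 × 79.904 = 79.904
  C: 6 × 12.011 = 72.066
  H: 12 × 1.008 = 12.096
  N: 1 × 14.007 = 14.007
Sum: 1×79.904 + 6×12.011 + 12×1.008 + 1×14.007 = 178.073 → 178.07 g/mol.

178.07 g/mol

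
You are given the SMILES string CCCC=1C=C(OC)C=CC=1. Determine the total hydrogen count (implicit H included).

Walk through each heavy atom and fill implicit hydrogens from standard valence (C 4, N 3, O 2, S 2, halogen 1):
  atom 1: C, bond orders sum to 1 (valence 4) → 3 H
  atom 2: C, bond orders sum to 2 (valence 4) → 2 H
  atom 3: C, bond orders sum to 2 (valence 4) → 2 H
  atom 4: C, bond orders sum to 4 (valence 4) → 0 H
  atom 5: C, bond orders sum to 3 (valence 4) → 1 H
  atom 6: C, bond orders sum to 4 (valence 4) → 0 H
  atom 7: O, bond orders sum to 2 (valence 2) → 0 H
  atom 8: C, bond orders sum to 1 (valence 4) → 3 H
  atom 9: C, bond orders sum to 3 (valence 4) → 1 H
  atom 10: C, bond orders sum to 3 (valence 4) → 1 H
  atom 11: C, bond orders sum to 3 (valence 4) → 1 H
Total hydrogens: 14.

14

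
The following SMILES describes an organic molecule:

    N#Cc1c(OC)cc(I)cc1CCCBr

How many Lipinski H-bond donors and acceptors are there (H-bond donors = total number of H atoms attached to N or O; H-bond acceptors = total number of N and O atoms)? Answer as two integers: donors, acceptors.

0, 2

Donors: find every N or O and count the H atoms it carries.
  atom 1 (N): bond orders sum to 3 → 0 H
  atom 5 (O): bond orders sum to 2 → 0 H
Lipinski HBD = 0.
Acceptors: N atoms = 1, O atoms = 1 → HBA = 2.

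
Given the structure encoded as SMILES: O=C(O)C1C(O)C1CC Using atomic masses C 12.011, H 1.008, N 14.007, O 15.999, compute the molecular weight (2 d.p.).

First, the molecular formula is C6H10O3 (counting implicit H from valence).
  C: 6 × 12.011 = 72.066
  H: 10 × 1.008 = 10.080
  O: 3 × 15.999 = 47.997
Sum: 6×12.011 + 10×1.008 + 3×15.999 = 130.143 → 130.14 g/mol.

130.14 g/mol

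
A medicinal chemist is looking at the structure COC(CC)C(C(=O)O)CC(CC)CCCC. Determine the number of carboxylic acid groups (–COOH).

1

The carboxylic acid motif appears at heavy-atom position 7 in the SMILES.
Other groups present: 1 ether.
Carboxylic acid count: 1.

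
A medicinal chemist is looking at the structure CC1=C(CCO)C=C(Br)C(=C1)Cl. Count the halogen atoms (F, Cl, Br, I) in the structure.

2

Halogen atoms appear at heavy-atom positions 9, 12 (1×Br, 1×Cl).
Other groups present: 1 hydroxyl.
Halogen count: 2.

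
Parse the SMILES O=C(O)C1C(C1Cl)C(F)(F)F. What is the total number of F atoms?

3

Scan the SMILES for F atoms (remember two-letter symbols like Cl and Br are single atoms).
Fluorine count: 3.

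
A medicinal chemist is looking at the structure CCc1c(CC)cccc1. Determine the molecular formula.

C10H14

Walk through each heavy atom and fill implicit hydrogens from standard valence (C 4, N 3, O 2, S 2, halogen 1); for lowercase aromatic atoms, an aromatic c carries 1 H when it has two neighbours and 0 H with three, and aromatic n carries 0 H:
  atom 1: C, bond orders sum to 1 (valence 4) → 3 H
  atom 2: C, bond orders sum to 2 (valence 4) → 2 H
  atom 3: aromatic c, 3 neighbours → 0 H
  atom 4: aromatic c, 3 neighbours → 0 H
  atom 5: C, bond orders sum to 2 (valence 4) → 2 H
  atom 6: C, bond orders sum to 1 (valence 4) → 3 H
  atom 7: aromatic c, 2 neighbours → 1 H
  atom 8: aromatic c, 2 neighbours → 1 H
  atom 9: aromatic c, 2 neighbours → 1 H
  atom 10: aromatic c, 2 neighbours → 1 H
Totals → C:10, H:14.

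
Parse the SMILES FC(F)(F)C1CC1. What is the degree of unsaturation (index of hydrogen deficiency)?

1

Degree of unsaturation = (number of rings) + (number of π bonds).
Ring closures in the SMILES: 1.
π bonds: none → 0 DoU from unsaturation.
Total DoU = 1 + 0 = 1.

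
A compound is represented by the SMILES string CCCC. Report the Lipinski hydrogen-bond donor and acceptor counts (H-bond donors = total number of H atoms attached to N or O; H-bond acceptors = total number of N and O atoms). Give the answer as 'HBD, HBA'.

0, 0

Donors: find every N or O and count the H atoms it carries.
  (no N or O atoms present)
Lipinski HBD = 0.
Acceptors: N atoms = 0, O atoms = 0 → HBA = 0.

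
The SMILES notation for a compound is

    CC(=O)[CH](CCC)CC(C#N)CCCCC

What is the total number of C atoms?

14

Count every carbon token in the SMILES (each C, including those in ring-closure positions and inside branches).
Carbon count: 14.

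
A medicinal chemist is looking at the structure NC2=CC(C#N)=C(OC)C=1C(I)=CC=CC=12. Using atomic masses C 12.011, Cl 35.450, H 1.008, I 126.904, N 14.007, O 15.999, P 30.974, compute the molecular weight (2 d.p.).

324.12 g/mol

First, the molecular formula is C12H9IN2O (counting implicit H from valence).
  C: 12 × 12.011 = 144.132
  H: 9 × 1.008 = 9.072
  I: 1 × 126.904 = 126.904
  N: 2 × 14.007 = 28.014
  O: 1 × 15.999 = 15.999
Sum: 12×12.011 + 9×1.008 + 1×126.904 + 2×14.007 + 1×15.999 = 324.121 → 324.12 g/mol.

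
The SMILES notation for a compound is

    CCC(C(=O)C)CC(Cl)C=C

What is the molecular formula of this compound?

Walk through each heavy atom and fill implicit hydrogens from standard valence (C 4, N 3, O 2, S 2, halogen 1):
  atom 1: C, bond orders sum to 1 (valence 4) → 3 H
  atom 2: C, bond orders sum to 2 (valence 4) → 2 H
  atom 3: C, bond orders sum to 3 (valence 4) → 1 H
  atom 4: C, bond orders sum to 4 (valence 4) → 0 H
  atom 5: O, bond orders sum to 2 (valence 2) → 0 H
  atom 6: C, bond orders sum to 1 (valence 4) → 3 H
  atom 7: C, bond orders sum to 2 (valence 4) → 2 H
  atom 8: C, bond orders sum to 3 (valence 4) → 1 H
  atom 9: Cl (halogen, monovalent) → 0 H
  atom 10: C, bond orders sum to 3 (valence 4) → 1 H
  atom 11: C, bond orders sum to 2 (valence 4) → 2 H
Totals → C:9, H:15, Cl:1, O:1.
In Hill order: C9H15ClO.

C9H15ClO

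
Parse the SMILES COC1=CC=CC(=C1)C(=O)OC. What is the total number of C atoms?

Count every carbon token in the SMILES (each C, including those in ring-closure positions and inside branches).
Carbon count: 9.

9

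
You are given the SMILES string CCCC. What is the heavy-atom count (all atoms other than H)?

4

Every atom symbol written in the SMILES (organic subset) is one heavy atom; implicit H are not written.
Heavy atoms by element → C:4.
Total: 4.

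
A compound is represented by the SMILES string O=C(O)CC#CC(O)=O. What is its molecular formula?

Walk through each heavy atom and fill implicit hydrogens from standard valence (C 4, N 3, O 2, S 2, halogen 1):
  atom 1: O, bond orders sum to 2 (valence 2) → 0 H
  atom 2: C, bond orders sum to 4 (valence 4) → 0 H
  atom 3: O, bond orders sum to 1 (valence 2) → 1 H
  atom 4: C, bond orders sum to 2 (valence 4) → 2 H
  atom 5: C, bond orders sum to 4 (valence 4) → 0 H
  atom 6: C, bond orders sum to 4 (valence 4) → 0 H
  atom 7: C, bond orders sum to 4 (valence 4) → 0 H
  atom 8: O, bond orders sum to 1 (valence 2) → 1 H
  atom 9: O, bond orders sum to 2 (valence 2) → 0 H
Totals → C:5, H:4, O:4.

C5H4O4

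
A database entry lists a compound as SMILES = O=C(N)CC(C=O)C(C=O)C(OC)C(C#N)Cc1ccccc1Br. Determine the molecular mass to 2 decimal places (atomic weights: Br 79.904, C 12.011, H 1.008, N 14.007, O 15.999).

First, the molecular formula is C17H19BrN2O4 (counting implicit H from valence).
  Br: 1 × 79.904 = 79.904
  C: 17 × 12.011 = 204.187
  H: 19 × 1.008 = 19.152
  N: 2 × 14.007 = 28.014
  O: 4 × 15.999 = 63.996
Sum: 1×79.904 + 17×12.011 + 19×1.008 + 2×14.007 + 4×15.999 = 395.253 → 395.25 g/mol.

395.25 g/mol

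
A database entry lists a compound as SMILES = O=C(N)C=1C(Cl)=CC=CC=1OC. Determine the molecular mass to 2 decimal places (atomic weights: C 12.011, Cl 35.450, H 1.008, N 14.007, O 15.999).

185.61 g/mol

First, the molecular formula is C8H8ClNO2 (counting implicit H from valence).
  C: 8 × 12.011 = 96.088
  Cl: 1 × 35.450 = 35.450
  H: 8 × 1.008 = 8.064
  N: 1 × 14.007 = 14.007
  O: 2 × 15.999 = 31.998
Sum: 8×12.011 + 1×35.450 + 8×1.008 + 1×14.007 + 2×15.999 = 185.607 → 185.61 g/mol.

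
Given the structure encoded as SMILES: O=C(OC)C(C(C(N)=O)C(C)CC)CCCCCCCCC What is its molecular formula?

Walk through each heavy atom and fill implicit hydrogens from standard valence (C 4, N 3, O 2, S 2, halogen 1):
  atom 1: O, bond orders sum to 2 (valence 2) → 0 H
  atom 2: C, bond orders sum to 4 (valence 4) → 0 H
  atom 3: O, bond orders sum to 2 (valence 2) → 0 H
  atom 4: C, bond orders sum to 1 (valence 4) → 3 H
  atom 5: C, bond orders sum to 3 (valence 4) → 1 H
  atom 6: C, bond orders sum to 3 (valence 4) → 1 H
  atom 7: C, bond orders sum to 4 (valence 4) → 0 H
  atom 8: N, bond orders sum to 1 (valence 3) → 2 H
  atom 9: O, bond orders sum to 2 (valence 2) → 0 H
  atom 10: C, bond orders sum to 3 (valence 4) → 1 H
  atom 11: C, bond orders sum to 1 (valence 4) → 3 H
  atom 12: C, bond orders sum to 2 (valence 4) → 2 H
  atom 13: C, bond orders sum to 1 (valence 4) → 3 H
  atom 14: C, bond orders sum to 2 (valence 4) → 2 H
  atom 15: C, bond orders sum to 2 (valence 4) → 2 H
  atom 16: C, bond orders sum to 2 (valence 4) → 2 H
  atom 17: C, bond orders sum to 2 (valence 4) → 2 H
  atom 18: C, bond orders sum to 2 (valence 4) → 2 H
  atom 19: C, bond orders sum to 2 (valence 4) → 2 H
  atom 20: C, bond orders sum to 2 (valence 4) → 2 H
  atom 21: C, bond orders sum to 2 (valence 4) → 2 H
  atom 22: C, bond orders sum to 1 (valence 4) → 3 H
Totals → C:18, H:35, N:1, O:3.
In Hill order: C18H35NO3.

C18H35NO3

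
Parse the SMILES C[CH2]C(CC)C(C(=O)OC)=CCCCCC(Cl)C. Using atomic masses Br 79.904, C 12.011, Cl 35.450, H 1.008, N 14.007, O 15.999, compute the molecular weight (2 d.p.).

First, the molecular formula is C15H27ClO2 (counting implicit H from valence).
  C: 15 × 12.011 = 180.165
  Cl: 1 × 35.450 = 35.450
  H: 27 × 1.008 = 27.216
  O: 2 × 15.999 = 31.998
Sum: 15×12.011 + 1×35.450 + 27×1.008 + 2×15.999 = 274.829 → 274.83 g/mol.

274.83 g/mol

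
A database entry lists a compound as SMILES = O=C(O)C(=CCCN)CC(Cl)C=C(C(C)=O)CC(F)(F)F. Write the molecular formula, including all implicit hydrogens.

Walk through each heavy atom and fill implicit hydrogens from standard valence (C 4, N 3, O 2, S 2, halogen 1):
  atom 1: O, bond orders sum to 2 (valence 2) → 0 H
  atom 2: C, bond orders sum to 4 (valence 4) → 0 H
  atom 3: O, bond orders sum to 1 (valence 2) → 1 H
  atom 4: C, bond orders sum to 4 (valence 4) → 0 H
  atom 5: C, bond orders sum to 3 (valence 4) → 1 H
  atom 6: C, bond orders sum to 2 (valence 4) → 2 H
  atom 7: C, bond orders sum to 2 (valence 4) → 2 H
  atom 8: N, bond orders sum to 1 (valence 3) → 2 H
  atom 9: C, bond orders sum to 2 (valence 4) → 2 H
  atom 10: C, bond orders sum to 3 (valence 4) → 1 H
  atom 11: Cl (halogen, monovalent) → 0 H
  atom 12: C, bond orders sum to 3 (valence 4) → 1 H
  atom 13: C, bond orders sum to 4 (valence 4) → 0 H
  atom 14: C, bond orders sum to 4 (valence 4) → 0 H
  atom 15: C, bond orders sum to 1 (valence 4) → 3 H
  atom 16: O, bond orders sum to 2 (valence 2) → 0 H
  atom 17: C, bond orders sum to 2 (valence 4) → 2 H
  atom 18: C, bond orders sum to 4 (valence 4) → 0 H
  atom 19: F (halogen, monovalent) → 0 H
  atom 20: F (halogen, monovalent) → 0 H
  atom 21: F (halogen, monovalent) → 0 H
Totals → C:13, H:17, Cl:1, F:3, N:1, O:3.

C13H17ClF3NO3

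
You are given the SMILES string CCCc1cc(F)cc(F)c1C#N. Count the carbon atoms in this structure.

10

Count every carbon token in the SMILES (each C, including those in ring-closure positions and inside branches).
Carbon count: 10.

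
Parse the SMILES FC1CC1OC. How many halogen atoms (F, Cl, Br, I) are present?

1

Halogen atoms appear at heavy-atom position 1 (1×F).
Other groups present: 1 ether.
Halogen count: 1.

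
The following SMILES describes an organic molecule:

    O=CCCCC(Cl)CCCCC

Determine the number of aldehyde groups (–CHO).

1

The aldehyde motif appears at heavy-atom position 2 in the SMILES.
Aldehyde count: 1.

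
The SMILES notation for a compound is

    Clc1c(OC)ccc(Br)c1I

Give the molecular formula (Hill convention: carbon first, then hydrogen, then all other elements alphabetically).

Walk through each heavy atom and fill implicit hydrogens from standard valence (C 4, N 3, O 2, S 2, halogen 1); for lowercase aromatic atoms, an aromatic c carries 1 H when it has two neighbours and 0 H with three, and aromatic n carries 0 H:
  atom 1: Cl (halogen, monovalent) → 0 H
  atom 2: aromatic c, 3 neighbours → 0 H
  atom 3: aromatic c, 3 neighbours → 0 H
  atom 4: O, bond orders sum to 2 (valence 2) → 0 H
  atom 5: C, bond orders sum to 1 (valence 4) → 3 H
  atom 6: aromatic c, 2 neighbours → 1 H
  atom 7: aromatic c, 2 neighbours → 1 H
  atom 8: aromatic c, 3 neighbours → 0 H
  atom 9: Br (halogen, monovalent) → 0 H
  atom 10: aromatic c, 3 neighbours → 0 H
  atom 11: I (halogen, monovalent) → 0 H
Totals → C:7, H:5, Br:1, Cl:1, I:1, O:1.
In Hill order: C7H5BrClIO.

C7H5BrClIO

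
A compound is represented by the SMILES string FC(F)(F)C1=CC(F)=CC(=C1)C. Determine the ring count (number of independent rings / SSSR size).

In SMILES, each pair of matching ring-closure digits denotes one ring-closing bond; the number of such bonds equals the number of independent rings.
Ring-closure bonds here: 1.

1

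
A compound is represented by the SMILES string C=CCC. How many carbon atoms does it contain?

4

Count every carbon token in the SMILES (each C, including those in ring-closure positions and inside branches).
Carbon count: 4.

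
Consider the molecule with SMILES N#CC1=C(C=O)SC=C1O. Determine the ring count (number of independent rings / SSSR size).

In SMILES, each pair of matching ring-closure digits denotes one ring-closing bond; the number of such bonds equals the number of independent rings.
Ring-closure bonds here: 1.

1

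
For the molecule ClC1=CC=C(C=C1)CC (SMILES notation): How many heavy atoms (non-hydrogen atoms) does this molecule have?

9

Every atom symbol written in the SMILES (organic subset) is one heavy atom; implicit H are not written.
Heavy atoms by element → C:8, Cl:1.
Total: 9.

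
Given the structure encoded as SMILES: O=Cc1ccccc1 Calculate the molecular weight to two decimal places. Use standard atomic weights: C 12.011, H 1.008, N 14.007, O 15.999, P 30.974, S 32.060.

First, the molecular formula is C7H6O (counting implicit H from valence).
  C: 7 × 12.011 = 84.077
  H: 6 × 1.008 = 6.048
  O: 1 × 15.999 = 15.999
Sum: 7×12.011 + 6×1.008 + 1×15.999 = 106.124 → 106.12 g/mol.

106.12 g/mol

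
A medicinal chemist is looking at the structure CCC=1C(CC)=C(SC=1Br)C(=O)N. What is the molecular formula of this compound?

C9H12BrNOS

Walk through each heavy atom and fill implicit hydrogens from standard valence (C 4, N 3, O 2, S 2, halogen 1):
  atom 1: C, bond orders sum to 1 (valence 4) → 3 H
  atom 2: C, bond orders sum to 2 (valence 4) → 2 H
  atom 3: C, bond orders sum to 4 (valence 4) → 0 H
  atom 4: C, bond orders sum to 4 (valence 4) → 0 H
  atom 5: C, bond orders sum to 2 (valence 4) → 2 H
  atom 6: C, bond orders sum to 1 (valence 4) → 3 H
  atom 7: C, bond orders sum to 4 (valence 4) → 0 H
  atom 8: S, bond orders sum to 2 (valence 2) → 0 H
  atom 9: C, bond orders sum to 4 (valence 4) → 0 H
  atom 10: Br (halogen, monovalent) → 0 H
  atom 11: C, bond orders sum to 4 (valence 4) → 0 H
  atom 12: O, bond orders sum to 2 (valence 2) → 0 H
  atom 13: N, bond orders sum to 1 (valence 3) → 2 H
Totals → C:9, H:12, Br:1, N:1, O:1, S:1.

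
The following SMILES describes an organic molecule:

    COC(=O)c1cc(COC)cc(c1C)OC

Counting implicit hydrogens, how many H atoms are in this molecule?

16

Walk through each heavy atom and fill implicit hydrogens from standard valence (C 4, N 3, O 2, S 2, halogen 1); for lowercase aromatic atoms, an aromatic c carries 1 H when it has two neighbours and 0 H with three, and aromatic n carries 0 H:
  atom 1: C, bond orders sum to 1 (valence 4) → 3 H
  atom 2: O, bond orders sum to 2 (valence 2) → 0 H
  atom 3: C, bond orders sum to 4 (valence 4) → 0 H
  atom 4: O, bond orders sum to 2 (valence 2) → 0 H
  atom 5: aromatic c, 3 neighbours → 0 H
  atom 6: aromatic c, 2 neighbours → 1 H
  atom 7: aromatic c, 3 neighbours → 0 H
  atom 8: C, bond orders sum to 2 (valence 4) → 2 H
  atom 9: O, bond orders sum to 2 (valence 2) → 0 H
  atom 10: C, bond orders sum to 1 (valence 4) → 3 H
  atom 11: aromatic c, 2 neighbours → 1 H
  atom 12: aromatic c, 3 neighbours → 0 H
  atom 13: aromatic c, 3 neighbours → 0 H
  atom 14: C, bond orders sum to 1 (valence 4) → 3 H
  atom 15: O, bond orders sum to 2 (valence 2) → 0 H
  atom 16: C, bond orders sum to 1 (valence 4) → 3 H
Total hydrogens: 16.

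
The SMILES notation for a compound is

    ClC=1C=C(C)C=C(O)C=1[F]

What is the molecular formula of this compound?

Walk through each heavy atom and fill implicit hydrogens from standard valence (C 4, N 3, O 2, S 2, halogen 1):
  atom 1: Cl (halogen, monovalent) → 0 H
  atom 2: C, bond orders sum to 4 (valence 4) → 0 H
  atom 3: C, bond orders sum to 3 (valence 4) → 1 H
  atom 4: C, bond orders sum to 4 (valence 4) → 0 H
  atom 5: C, bond orders sum to 1 (valence 4) → 3 H
  atom 6: C, bond orders sum to 3 (valence 4) → 1 H
  atom 7: C, bond orders sum to 4 (valence 4) → 0 H
  atom 8: O, bond orders sum to 1 (valence 2) → 1 H
  atom 9: C, bond orders sum to 4 (valence 4) → 0 H
  atom 10: F with explicit H count 0
Totals → C:7, H:6, Cl:1, F:1, O:1.
In Hill order: C7H6ClFO.

C7H6ClFO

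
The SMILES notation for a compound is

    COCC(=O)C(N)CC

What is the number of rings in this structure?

In SMILES, each pair of matching ring-closure digits denotes one ring-closing bond; the number of such bonds equals the number of independent rings.
Ring-closure bonds here: 0.

0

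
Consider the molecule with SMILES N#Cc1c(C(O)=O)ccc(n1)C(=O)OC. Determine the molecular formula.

Walk through each heavy atom and fill implicit hydrogens from standard valence (C 4, N 3, O 2, S 2, halogen 1); for lowercase aromatic atoms, an aromatic c carries 1 H when it has two neighbours and 0 H with three, and aromatic n carries 0 H:
  atom 1: N, bond orders sum to 3 (valence 3) → 0 H
  atom 2: C, bond orders sum to 4 (valence 4) → 0 H
  atom 3: aromatic c, 3 neighbours → 0 H
  atom 4: aromatic c, 3 neighbours → 0 H
  atom 5: C, bond orders sum to 4 (valence 4) → 0 H
  atom 6: O, bond orders sum to 1 (valence 2) → 1 H
  atom 7: O, bond orders sum to 2 (valence 2) → 0 H
  atom 8: aromatic c, 2 neighbours → 1 H
  atom 9: aromatic c, 2 neighbours → 1 H
  atom 10: aromatic c, 3 neighbours → 0 H
  atom 11: aromatic n, 2 neighbours → 0 H
  atom 12: C, bond orders sum to 4 (valence 4) → 0 H
  atom 13: O, bond orders sum to 2 (valence 2) → 0 H
  atom 14: O, bond orders sum to 2 (valence 2) → 0 H
  atom 15: C, bond orders sum to 1 (valence 4) → 3 H
Totals → C:9, H:6, N:2, O:4.

C9H6N2O4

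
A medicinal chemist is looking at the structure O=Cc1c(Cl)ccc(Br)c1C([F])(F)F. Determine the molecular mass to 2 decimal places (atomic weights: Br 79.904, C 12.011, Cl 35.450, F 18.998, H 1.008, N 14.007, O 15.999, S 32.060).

287.46 g/mol

First, the molecular formula is C8H3BrClF3O (counting implicit H from valence).
  Br: 1 × 79.904 = 79.904
  C: 8 × 12.011 = 96.088
  Cl: 1 × 35.450 = 35.450
  F: 3 × 18.998 = 56.994
  H: 3 × 1.008 = 3.024
  O: 1 × 15.999 = 15.999
Sum: 1×79.904 + 8×12.011 + 1×35.450 + 3×18.998 + 3×1.008 + 1×15.999 = 287.459 → 287.46 g/mol.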